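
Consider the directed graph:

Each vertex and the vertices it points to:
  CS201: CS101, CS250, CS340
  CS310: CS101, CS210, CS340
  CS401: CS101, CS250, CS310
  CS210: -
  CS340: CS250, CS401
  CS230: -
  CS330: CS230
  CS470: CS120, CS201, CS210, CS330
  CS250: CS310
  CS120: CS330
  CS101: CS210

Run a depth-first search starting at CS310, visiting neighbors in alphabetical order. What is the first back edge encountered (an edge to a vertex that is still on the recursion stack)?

CS250->CS310

DFS from CS310 (visiting neighbors in alphabetical order); mark gray on enter, black on exit:
CS310 gray
  CS101 gray
    CS210 gray
    CS210 black
  CS101 black
  CS310→CS210: CS210 black — skip
  CS340 gray
    CS250 gray
      CS250→CS310: CS310 is gray → back edge
First back edge: CS250 → CS310.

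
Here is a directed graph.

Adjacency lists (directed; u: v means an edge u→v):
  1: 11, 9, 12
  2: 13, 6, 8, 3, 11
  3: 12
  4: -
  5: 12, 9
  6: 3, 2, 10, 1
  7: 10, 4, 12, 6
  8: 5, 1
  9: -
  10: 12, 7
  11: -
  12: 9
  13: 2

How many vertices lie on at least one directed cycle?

A vertex is on a directed cycle iff it belongs to a strongly connected component of size ≥ 2 (or has a self-loop).
The vertices on cycles are {2, 6, 7, 10, 13} — 5 in total.

5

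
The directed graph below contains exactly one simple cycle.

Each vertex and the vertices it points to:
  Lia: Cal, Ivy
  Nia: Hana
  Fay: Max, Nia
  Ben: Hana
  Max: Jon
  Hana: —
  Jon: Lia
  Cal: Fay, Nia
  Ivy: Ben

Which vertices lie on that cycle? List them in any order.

Cal, Fay, Jon, Lia, Max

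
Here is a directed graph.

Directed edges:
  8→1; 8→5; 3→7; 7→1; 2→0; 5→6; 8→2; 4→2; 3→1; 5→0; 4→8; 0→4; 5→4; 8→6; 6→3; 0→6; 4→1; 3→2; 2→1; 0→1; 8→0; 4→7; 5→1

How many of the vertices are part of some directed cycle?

7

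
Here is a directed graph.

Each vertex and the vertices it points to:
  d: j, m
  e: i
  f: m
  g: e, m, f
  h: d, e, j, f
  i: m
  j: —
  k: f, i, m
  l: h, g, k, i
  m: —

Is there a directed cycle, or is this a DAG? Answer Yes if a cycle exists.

DFS with white/gray/black marking, starting from h:
h gray
  d gray
    j gray
    j black
    m gray
    m black
  d black
  e gray
    i gray
      i→m: m black — skip
    i black
  e black
  h→j: j black — skip
  f gray
    f→m: m black — skip
  f black
h black
g gray
  g→e: e black — skip
  g→m: m black — skip
  g→f: f black — skip
g black
k gray
  k→f: f black — skip
  k→i: i black — skip
  k→m: m black — skip
k black
l gray
  l→h: h black — skip
  l→g: g black — skip
  l→k: k black — skip
  l→i: i black — skip
l black
Every edge goes to a white or black vertex — no back edge, so the graph is acyclic.

No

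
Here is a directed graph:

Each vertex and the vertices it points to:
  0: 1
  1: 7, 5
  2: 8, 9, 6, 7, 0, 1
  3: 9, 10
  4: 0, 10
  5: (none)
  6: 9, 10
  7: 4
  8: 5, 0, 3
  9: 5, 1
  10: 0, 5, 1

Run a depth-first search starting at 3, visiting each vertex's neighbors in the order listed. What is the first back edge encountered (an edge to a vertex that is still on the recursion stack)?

0→1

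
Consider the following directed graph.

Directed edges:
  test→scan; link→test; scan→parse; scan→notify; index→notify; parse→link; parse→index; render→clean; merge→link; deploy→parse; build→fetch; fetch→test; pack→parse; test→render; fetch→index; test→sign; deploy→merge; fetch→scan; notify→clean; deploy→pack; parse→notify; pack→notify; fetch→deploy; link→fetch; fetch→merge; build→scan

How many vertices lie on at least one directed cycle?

8

A vertex is on a directed cycle iff it belongs to a strongly connected component of size ≥ 2 (or has a self-loop).
The vertices on cycles are {link, pack, scan, test, fetch, merge, parse, deploy} — 8 in total.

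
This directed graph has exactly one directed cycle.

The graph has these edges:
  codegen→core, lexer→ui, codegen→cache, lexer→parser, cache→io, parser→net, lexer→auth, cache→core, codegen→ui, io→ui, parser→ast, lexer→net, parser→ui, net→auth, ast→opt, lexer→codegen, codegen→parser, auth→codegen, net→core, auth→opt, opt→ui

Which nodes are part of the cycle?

DFS with gray/black marking from codegen:
codegen gray
  ui gray
  ui black
  parser gray
    ast gray
      opt gray
        opt→ui: ui black — skip
      opt black
    ast black
    net gray
      auth gray
        auth→opt: opt black — skip
        auth→codegen: codegen is gray → back edge
Back edge closes the cycle codegen → parser → net → auth → codegen; its vertices are {net, auth, parser, codegen}.

net, auth, parser, codegen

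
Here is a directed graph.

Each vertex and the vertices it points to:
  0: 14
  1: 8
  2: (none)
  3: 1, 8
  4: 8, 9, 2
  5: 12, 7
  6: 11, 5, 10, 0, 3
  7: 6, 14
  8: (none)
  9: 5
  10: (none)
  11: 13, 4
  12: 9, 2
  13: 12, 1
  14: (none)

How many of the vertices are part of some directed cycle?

8

A vertex is on a directed cycle iff it belongs to a strongly connected component of size ≥ 2 (or has a self-loop).
The vertices on cycles are {4, 5, 6, 7, 9, 11, 12, 13} — 8 in total.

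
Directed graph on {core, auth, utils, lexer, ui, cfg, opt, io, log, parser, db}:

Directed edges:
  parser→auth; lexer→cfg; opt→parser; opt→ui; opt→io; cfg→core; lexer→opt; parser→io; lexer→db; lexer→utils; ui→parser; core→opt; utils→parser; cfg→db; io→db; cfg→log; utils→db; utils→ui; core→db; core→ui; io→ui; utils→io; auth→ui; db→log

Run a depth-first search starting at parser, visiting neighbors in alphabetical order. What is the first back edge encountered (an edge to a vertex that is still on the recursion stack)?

ui->parser

DFS from parser (visiting neighbors in alphabetical order); mark gray on enter, black on exit:
parser gray
  auth gray
    ui gray
      ui→parser: parser is gray → back edge
First back edge: ui → parser.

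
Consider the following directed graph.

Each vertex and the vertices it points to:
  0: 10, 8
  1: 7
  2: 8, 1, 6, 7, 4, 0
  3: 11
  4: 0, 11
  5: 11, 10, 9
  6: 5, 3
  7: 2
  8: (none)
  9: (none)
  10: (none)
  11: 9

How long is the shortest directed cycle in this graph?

2

For each vertex v, BFS finds the shortest path from v back to v.
The shortest such closed walk is 2 → 7 → 2, length 2.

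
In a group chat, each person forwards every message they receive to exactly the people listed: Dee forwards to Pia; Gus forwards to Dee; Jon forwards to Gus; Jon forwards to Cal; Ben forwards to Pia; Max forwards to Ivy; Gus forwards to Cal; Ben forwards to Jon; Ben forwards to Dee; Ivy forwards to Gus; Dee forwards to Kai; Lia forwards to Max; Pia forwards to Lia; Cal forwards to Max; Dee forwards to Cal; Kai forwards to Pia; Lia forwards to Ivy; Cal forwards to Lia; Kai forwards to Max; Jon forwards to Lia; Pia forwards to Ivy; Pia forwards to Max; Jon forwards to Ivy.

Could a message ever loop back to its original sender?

Yes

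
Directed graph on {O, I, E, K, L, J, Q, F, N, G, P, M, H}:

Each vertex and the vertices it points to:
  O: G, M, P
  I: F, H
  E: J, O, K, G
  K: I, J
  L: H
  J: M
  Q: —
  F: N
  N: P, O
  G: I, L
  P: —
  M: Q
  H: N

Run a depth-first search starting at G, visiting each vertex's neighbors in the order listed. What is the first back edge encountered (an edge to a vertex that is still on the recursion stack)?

DFS from G (visiting each vertex's neighbors in the order listed); mark gray on enter, black on exit:
G gray
  I gray
    F gray
      N gray
        P gray
        P black
        O gray
          O→G: G is gray → back edge
First back edge: O → G.

O→G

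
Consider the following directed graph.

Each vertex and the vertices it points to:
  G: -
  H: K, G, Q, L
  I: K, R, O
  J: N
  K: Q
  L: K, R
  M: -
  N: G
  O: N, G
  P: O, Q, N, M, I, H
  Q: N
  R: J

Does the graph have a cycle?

No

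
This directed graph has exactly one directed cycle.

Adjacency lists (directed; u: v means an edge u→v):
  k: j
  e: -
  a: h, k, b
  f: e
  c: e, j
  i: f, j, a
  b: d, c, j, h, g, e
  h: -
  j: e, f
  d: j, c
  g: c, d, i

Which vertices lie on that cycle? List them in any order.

a, b, g, i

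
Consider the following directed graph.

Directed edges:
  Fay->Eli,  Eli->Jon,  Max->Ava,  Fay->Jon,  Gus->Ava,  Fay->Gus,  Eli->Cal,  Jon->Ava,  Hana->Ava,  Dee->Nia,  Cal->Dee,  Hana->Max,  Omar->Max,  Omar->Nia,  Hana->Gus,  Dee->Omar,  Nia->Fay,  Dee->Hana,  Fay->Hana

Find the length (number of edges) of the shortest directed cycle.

5

For each vertex v, BFS finds the shortest path from v back to v.
The shortest such closed walk is Cal → Dee → Nia → Fay → Eli → Cal, length 5.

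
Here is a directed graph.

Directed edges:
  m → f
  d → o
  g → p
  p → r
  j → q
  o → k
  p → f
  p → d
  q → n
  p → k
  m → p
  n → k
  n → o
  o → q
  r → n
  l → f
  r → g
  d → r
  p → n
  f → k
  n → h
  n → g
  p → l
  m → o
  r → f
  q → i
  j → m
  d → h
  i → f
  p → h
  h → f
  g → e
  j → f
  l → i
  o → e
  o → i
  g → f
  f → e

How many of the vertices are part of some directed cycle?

7

A vertex is on a directed cycle iff it belongs to a strongly connected component of size ≥ 2 (or has a self-loop).
The vertices on cycles are {d, g, n, o, p, q, r} — 7 in total.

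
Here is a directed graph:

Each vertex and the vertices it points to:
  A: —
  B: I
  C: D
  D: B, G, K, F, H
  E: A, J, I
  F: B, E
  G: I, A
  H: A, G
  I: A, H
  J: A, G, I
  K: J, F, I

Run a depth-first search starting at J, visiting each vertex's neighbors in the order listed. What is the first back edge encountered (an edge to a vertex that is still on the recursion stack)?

H->G

DFS from J (visiting each vertex's neighbors in the order listed); mark gray on enter, black on exit:
J gray
  A gray
  A black
  G gray
    I gray
      I→A: A black — skip
      H gray
        H→A: A black — skip
        H→G: G is gray → back edge
First back edge: H → G.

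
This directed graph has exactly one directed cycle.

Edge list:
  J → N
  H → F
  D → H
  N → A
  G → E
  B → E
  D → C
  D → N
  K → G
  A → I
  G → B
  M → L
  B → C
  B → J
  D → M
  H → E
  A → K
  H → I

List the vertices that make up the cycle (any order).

A, B, G, J, K, N

DFS with gray/black marking from N:
N gray
  A gray
    K gray
      G gray
        E gray
        E black
        B gray
          C gray
          C black
          B→E: E black — skip
          J gray
            J→N: N is gray → back edge
Back edge closes the cycle N → A → K → G → B → J → N; its vertices are {A, B, G, J, K, N}.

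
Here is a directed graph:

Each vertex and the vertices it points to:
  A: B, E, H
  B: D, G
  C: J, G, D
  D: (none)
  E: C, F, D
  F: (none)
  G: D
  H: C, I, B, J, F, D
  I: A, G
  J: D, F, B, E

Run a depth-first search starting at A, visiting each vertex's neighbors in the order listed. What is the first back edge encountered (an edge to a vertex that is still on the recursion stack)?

DFS from A (visiting each vertex's neighbors in the order listed); mark gray on enter, black on exit:
A gray
  B gray
    D gray
    D black
    G gray
      G→D: D black — skip
    G black
  B black
  E gray
    C gray
      J gray
        J→D: D black — skip
        F gray
        F black
        J→B: B black — skip
        J→E: E is gray → back edge
First back edge: J → E.

J->E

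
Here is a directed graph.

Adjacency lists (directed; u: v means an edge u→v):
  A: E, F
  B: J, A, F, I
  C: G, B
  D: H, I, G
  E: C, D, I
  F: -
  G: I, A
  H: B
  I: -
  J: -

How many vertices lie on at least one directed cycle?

A vertex is on a directed cycle iff it belongs to a strongly connected component of size ≥ 2 (or has a self-loop).
The vertices on cycles are {A, B, C, D, E, G, H} — 7 in total.

7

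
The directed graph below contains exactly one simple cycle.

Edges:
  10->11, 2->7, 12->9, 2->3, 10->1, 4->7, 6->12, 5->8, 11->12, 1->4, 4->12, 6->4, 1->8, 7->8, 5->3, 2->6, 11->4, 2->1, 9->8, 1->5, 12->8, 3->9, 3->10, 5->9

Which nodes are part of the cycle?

DFS with gray/black marking from 3:
3 gray
  9 gray
    8 gray
    8 black
  9 black
  10 gray
    11 gray
      4 gray
        12 gray
          12→8: 8 black — skip
          12→9: 9 black — skip
        12 black
        7 gray
          7→8: 8 black — skip
        7 black
      4 black
      11→12: 12 black — skip
    11 black
    1 gray
      1→4: 4 black — skip
      1→8: 8 black — skip
      5 gray
        5→3: 3 is gray → back edge
Back edge closes the cycle 3 → 10 → 1 → 5 → 3; its vertices are {1, 3, 5, 10}.

1, 3, 5, 10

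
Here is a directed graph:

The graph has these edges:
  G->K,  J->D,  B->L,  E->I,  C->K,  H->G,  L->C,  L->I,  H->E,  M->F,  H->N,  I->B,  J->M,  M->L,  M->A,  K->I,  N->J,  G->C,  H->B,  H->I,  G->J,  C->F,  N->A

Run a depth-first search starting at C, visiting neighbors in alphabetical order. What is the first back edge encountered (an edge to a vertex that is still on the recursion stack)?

L→C

DFS from C (visiting neighbors in alphabetical order); mark gray on enter, black on exit:
C gray
  F gray
  F black
  K gray
    I gray
      B gray
        L gray
          L→C: C is gray → back edge
First back edge: L → C.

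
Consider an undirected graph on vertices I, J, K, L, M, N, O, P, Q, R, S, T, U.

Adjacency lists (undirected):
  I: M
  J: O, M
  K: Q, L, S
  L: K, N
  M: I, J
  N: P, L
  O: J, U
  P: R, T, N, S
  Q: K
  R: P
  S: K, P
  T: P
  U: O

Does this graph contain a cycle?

DFS, tracking each vertex's parent; an edge to a visited non-parent vertex closes a cycle.
Start from N:
visit N (parent –)
  visit P (parent N)
    visit R (parent P)
      R–P: parent, skip
    visit T (parent P)
      T–P: parent, skip
    P–N: parent, skip
    visit S (parent P)
      visit K (parent S)
        visit Q (parent K)
          Q–K: parent, skip
        visit L (parent K)
          L–K: parent, skip
          L–N: N visited and ≠ parent → cycle
Cycle: N – P – S – K – L – N.

Yes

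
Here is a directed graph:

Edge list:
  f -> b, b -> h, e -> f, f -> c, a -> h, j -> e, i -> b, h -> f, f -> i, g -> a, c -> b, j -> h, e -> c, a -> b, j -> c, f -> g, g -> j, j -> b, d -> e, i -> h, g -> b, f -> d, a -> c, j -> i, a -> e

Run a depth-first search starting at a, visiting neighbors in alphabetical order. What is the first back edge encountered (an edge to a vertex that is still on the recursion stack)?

f->b

DFS from a (visiting neighbors in alphabetical order); mark gray on enter, black on exit:
a gray
  b gray
    h gray
      f gray
        f→b: b is gray → back edge
First back edge: f → b.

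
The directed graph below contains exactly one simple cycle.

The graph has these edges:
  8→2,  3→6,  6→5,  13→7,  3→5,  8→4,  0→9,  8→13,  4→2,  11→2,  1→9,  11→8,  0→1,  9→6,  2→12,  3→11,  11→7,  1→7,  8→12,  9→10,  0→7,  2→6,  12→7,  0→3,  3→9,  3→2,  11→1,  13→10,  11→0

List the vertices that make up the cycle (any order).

DFS with gray/black marking from 3:
3 gray
  5 gray
  5 black
  2 gray
    12 gray
      7 gray
      7 black
    12 black
    6 gray
      6→5: 5 black — skip
    6 black
  2 black
  9 gray
    9→6: 6 black — skip
    10 gray
    10 black
  9 black
  11 gray
    11→2: 2 black — skip
    1 gray
      1→7: 7 black — skip
      1→9: 9 black — skip
    1 black
    11→7: 7 black — skip
    0 gray
      0→7: 7 black — skip
      0→9: 9 black — skip
      0→1: 1 black — skip
      0→3: 3 is gray → back edge
Back edge closes the cycle 3 → 11 → 0 → 3; its vertices are {0, 3, 11}.

0, 3, 11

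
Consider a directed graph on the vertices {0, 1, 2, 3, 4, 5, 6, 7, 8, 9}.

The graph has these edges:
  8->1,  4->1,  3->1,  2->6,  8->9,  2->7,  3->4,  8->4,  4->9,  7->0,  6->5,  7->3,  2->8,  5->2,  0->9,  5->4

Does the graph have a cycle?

Yes

DFS with white/gray/black marking, starting from 0:
0 gray
  9 gray
  9 black
0 black
1 gray
1 black
2 gray
  6 gray
    5 gray
      5→2: 2 is gray → back edge
Back edge found, so a cycle exists: 2 → 6 → 5 → 2.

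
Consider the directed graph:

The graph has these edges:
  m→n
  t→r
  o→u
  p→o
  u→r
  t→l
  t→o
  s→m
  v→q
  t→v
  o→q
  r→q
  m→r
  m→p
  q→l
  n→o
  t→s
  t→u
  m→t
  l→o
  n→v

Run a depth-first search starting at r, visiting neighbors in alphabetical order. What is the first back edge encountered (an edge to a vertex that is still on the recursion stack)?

o->q

DFS from r (visiting neighbors in alphabetical order); mark gray on enter, black on exit:
r gray
  q gray
    l gray
      o gray
        o→q: q is gray → back edge
First back edge: o → q.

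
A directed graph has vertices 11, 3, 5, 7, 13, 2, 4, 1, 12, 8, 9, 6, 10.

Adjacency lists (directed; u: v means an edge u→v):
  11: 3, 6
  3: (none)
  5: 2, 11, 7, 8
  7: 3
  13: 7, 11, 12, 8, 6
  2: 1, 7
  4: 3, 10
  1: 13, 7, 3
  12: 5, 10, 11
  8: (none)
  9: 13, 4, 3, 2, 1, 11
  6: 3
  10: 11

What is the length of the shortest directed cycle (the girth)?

For each vertex v, BFS finds the shortest path from v back to v.
The shortest such closed walk is 13 → 12 → 5 → 2 → 1 → 13, length 5.

5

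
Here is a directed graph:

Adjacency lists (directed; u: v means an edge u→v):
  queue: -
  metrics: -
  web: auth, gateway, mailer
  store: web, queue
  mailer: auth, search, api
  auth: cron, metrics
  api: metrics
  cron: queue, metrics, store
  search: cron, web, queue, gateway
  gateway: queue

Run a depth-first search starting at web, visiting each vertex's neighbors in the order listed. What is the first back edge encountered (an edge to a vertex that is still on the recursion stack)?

DFS from web (visiting each vertex's neighbors in the order listed); mark gray on enter, black on exit:
web gray
  auth gray
    cron gray
      queue gray
      queue black
      metrics gray
      metrics black
      store gray
        store→web: web is gray → back edge
First back edge: store → web.

store→web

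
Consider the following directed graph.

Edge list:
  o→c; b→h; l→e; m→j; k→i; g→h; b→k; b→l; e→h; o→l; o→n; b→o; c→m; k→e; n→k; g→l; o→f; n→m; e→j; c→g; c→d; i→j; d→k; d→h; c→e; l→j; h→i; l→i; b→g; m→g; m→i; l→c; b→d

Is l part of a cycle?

Yes

l is on a cycle iff l can reach itself via ≥1 edge.
l → c → g → l — yes.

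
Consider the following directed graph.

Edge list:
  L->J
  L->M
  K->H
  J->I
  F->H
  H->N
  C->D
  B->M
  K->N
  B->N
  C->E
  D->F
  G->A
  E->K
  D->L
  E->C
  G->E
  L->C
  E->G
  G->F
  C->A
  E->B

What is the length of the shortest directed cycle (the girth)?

For each vertex v, BFS finds the shortest path from v back to v.
The shortest such closed walk is C → E → C, length 2.

2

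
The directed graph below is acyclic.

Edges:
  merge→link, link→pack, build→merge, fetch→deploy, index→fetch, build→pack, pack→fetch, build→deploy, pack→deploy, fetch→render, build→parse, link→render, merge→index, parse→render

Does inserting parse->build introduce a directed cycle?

Adding parse→build creates a cycle iff build can already reach parse.
Path from build: build → parse.
So build → … → parse → build is a cycle.

Yes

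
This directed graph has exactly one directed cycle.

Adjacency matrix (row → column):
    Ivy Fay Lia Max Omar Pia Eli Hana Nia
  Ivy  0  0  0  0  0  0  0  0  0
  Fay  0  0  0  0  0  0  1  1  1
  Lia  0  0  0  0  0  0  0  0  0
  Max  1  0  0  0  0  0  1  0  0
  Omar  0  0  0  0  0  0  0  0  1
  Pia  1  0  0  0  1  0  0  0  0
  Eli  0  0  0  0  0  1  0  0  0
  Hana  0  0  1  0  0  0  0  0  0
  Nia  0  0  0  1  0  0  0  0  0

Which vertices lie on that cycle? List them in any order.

DFS with gray/black marking from Nia:
Nia gray
  Max gray
    Ivy gray
    Ivy black
    Eli gray
      Pia gray
        Omar gray
          Omar→Nia: Nia is gray → back edge
Back edge closes the cycle Nia → Max → Eli → Pia → Omar → Nia; its vertices are {Eli, Max, Nia, Pia, Omar}.

Eli, Max, Nia, Pia, Omar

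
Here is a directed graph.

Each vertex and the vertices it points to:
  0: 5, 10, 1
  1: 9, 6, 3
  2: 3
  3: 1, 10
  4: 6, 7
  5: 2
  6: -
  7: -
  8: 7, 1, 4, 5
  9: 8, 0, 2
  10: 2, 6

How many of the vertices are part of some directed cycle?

8

A vertex is on a directed cycle iff it belongs to a strongly connected component of size ≥ 2 (or has a self-loop).
The vertices on cycles are {0, 1, 2, 3, 5, 8, 9, 10} — 8 in total.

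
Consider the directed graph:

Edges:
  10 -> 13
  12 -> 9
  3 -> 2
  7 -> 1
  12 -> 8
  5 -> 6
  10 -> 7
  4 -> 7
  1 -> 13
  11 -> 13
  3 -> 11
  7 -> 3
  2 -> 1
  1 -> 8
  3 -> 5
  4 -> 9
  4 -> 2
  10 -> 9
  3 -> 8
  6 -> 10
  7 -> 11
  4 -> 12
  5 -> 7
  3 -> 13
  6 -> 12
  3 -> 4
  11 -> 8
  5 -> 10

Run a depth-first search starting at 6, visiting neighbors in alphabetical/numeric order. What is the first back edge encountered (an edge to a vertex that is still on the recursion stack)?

4->7

DFS from 6 (visiting neighbors in alphabetical/numeric order); mark gray on enter, black on exit:
6 gray
  10 gray
    7 gray
      1 gray
        8 gray
        8 black
        13 gray
        13 black
      1 black
      3 gray
        2 gray
          2→1: 1 black — skip
        2 black
        4 gray
          4→2: 2 black — skip
          4→7: 7 is gray → back edge
First back edge: 4 → 7.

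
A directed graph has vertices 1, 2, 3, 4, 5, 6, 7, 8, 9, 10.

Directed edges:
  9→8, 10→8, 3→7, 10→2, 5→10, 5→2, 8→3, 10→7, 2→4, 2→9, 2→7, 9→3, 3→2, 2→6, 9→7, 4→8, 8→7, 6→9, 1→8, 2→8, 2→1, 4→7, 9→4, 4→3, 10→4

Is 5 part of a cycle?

5 lies on a cycle iff there is a path from 5 back to itself.
Exploring from 5, it never reaches itself; equivalently, its strongly connected component is a singleton.

No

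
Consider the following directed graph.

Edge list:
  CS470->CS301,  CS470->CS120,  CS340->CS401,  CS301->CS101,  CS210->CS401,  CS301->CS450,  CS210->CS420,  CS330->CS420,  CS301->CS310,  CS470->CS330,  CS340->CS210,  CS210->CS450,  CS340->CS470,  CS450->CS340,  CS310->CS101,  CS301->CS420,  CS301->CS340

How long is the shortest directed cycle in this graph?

3

For each vertex v, BFS finds the shortest path from v back to v.
The shortest such closed walk is CS301 → CS340 → CS470 → CS301, length 3.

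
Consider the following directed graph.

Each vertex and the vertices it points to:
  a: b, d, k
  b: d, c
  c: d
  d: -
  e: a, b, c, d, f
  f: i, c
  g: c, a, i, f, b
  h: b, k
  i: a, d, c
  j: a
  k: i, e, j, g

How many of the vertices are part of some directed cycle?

A vertex is on a directed cycle iff it belongs to a strongly connected component of size ≥ 2 (or has a self-loop).
The vertices on cycles are {a, e, f, g, i, j, k} — 7 in total.

7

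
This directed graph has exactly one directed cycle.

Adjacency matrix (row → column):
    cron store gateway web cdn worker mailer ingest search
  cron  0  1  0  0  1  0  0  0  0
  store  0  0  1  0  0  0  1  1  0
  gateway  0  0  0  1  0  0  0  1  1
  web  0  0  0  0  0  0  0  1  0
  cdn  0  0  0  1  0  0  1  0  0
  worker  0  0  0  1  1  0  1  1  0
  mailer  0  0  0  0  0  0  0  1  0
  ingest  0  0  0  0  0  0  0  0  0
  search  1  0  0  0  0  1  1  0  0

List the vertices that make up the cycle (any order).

DFS with gray/black marking from search:
search gray
  cron gray
    store gray
      ingest gray
      ingest black
      mailer gray
        mailer→ingest: ingest black — skip
      mailer black
      gateway gray
        web gray
          web→ingest: ingest black — skip
        web black
        gateway→ingest: ingest black — skip
        gateway→search: search is gray → back edge
Back edge closes the cycle search → cron → store → gateway → search; its vertices are {cron, store, search, gateway}.

cron, store, search, gateway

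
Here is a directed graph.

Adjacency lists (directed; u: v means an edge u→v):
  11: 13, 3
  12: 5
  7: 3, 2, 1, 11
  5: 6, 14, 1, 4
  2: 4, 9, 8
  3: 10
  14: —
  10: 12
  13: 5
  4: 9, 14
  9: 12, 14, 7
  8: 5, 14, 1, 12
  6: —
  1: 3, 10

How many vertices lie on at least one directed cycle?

12

A vertex is on a directed cycle iff it belongs to a strongly connected component of size ≥ 2 (or has a self-loop).
The vertices on cycles are {1, 2, 3, 4, 5, 7, 8, 9, 10, 11, 12, 13} — 12 in total.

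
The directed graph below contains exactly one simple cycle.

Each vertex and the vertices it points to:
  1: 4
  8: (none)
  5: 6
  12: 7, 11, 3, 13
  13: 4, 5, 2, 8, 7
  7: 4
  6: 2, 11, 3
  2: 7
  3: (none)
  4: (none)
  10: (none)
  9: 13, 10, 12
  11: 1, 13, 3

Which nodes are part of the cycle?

DFS with gray/black marking from 13:
13 gray
  4 gray
  4 black
  5 gray
    6 gray
      2 gray
        7 gray
          7→4: 4 black — skip
        7 black
      2 black
      11 gray
        1 gray
          1→4: 4 black — skip
        1 black
        11→13: 13 is gray → back edge
Back edge closes the cycle 13 → 5 → 6 → 11 → 13; its vertices are {5, 6, 11, 13}.

5, 6, 11, 13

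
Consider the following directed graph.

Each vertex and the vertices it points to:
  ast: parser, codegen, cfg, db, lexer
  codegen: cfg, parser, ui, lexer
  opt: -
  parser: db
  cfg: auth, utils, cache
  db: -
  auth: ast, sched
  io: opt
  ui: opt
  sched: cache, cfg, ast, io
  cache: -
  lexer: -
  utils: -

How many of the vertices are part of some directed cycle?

A vertex is on a directed cycle iff it belongs to a strongly connected component of size ≥ 2 (or has a self-loop).
The vertices on cycles are {ast, cfg, auth, sched, codegen} — 5 in total.

5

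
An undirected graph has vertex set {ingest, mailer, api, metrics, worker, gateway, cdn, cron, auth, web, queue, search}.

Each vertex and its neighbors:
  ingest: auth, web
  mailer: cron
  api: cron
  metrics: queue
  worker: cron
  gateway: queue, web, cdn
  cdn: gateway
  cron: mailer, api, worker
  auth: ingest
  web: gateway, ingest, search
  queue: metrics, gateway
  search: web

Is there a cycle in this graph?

No

DFS, tracking each vertex's parent; an edge to a visited non-parent vertex closes a cycle.
Start from gateway:
visit gateway (parent –)
  visit queue (parent gateway)
    visit metrics (parent queue)
      metrics–queue: parent, skip
    queue–gateway: parent, skip
  visit web (parent gateway)
    web–gateway: parent, skip
    visit ingest (parent web)
      visit auth (parent ingest)
        auth–ingest: parent, skip
      ingest–web: parent, skip
    visit search (parent web)
      search–web: parent, skip
  visit cdn (parent gateway)
    cdn–gateway: parent, skip
visit mailer (parent –)
  visit cron (parent mailer)
    cron–mailer: parent, skip
    visit api (parent cron)
      api–cron: parent, skip
    visit worker (parent cron)
      worker–cron: parent, skip
No non-parent visited neighbor found — the graph is a forest.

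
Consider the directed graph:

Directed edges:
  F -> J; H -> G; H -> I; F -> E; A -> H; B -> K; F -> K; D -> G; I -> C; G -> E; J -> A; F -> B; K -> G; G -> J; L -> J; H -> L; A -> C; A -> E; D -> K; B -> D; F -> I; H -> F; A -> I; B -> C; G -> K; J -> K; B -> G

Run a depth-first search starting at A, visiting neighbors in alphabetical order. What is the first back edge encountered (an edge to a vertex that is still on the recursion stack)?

DFS from A (visiting neighbors in alphabetical order); mark gray on enter, black on exit:
A gray
  C gray
  C black
  E gray
  E black
  H gray
    F gray
      B gray
        B→C: C black — skip
        D gray
          G gray
            G→E: E black — skip
            J gray
              J→A: A is gray → back edge
First back edge: J → A.

J→A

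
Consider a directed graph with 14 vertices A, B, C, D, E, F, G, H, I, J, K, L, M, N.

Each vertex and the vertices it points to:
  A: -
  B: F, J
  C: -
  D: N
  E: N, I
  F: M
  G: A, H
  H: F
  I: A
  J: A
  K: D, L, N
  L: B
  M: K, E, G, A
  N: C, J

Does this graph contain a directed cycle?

DFS with white/gray/black marking, starting from B:
B gray
  F gray
    M gray
      K gray
        D gray
          N gray
            C gray
            C black
            J gray
              A gray
              A black
            J black
          N black
        D black
        L gray
          L→B: B is gray → back edge
Back edge found, so a cycle exists: B → F → M → K → L → B.

Yes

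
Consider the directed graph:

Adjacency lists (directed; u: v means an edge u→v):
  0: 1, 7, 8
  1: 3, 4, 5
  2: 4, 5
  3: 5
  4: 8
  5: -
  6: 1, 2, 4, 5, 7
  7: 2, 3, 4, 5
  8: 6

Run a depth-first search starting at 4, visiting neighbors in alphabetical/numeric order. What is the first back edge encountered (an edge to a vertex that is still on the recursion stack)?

DFS from 4 (visiting neighbors in alphabetical/numeric order); mark gray on enter, black on exit:
4 gray
  8 gray
    6 gray
      1 gray
        3 gray
          5 gray
          5 black
        3 black
        1→4: 4 is gray → back edge
First back edge: 1 → 4.

1→4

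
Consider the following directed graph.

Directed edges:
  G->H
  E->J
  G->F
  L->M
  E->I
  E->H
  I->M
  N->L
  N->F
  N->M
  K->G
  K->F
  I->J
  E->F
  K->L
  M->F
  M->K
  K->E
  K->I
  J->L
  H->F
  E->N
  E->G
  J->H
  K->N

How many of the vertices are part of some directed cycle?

7

A vertex is on a directed cycle iff it belongs to a strongly connected component of size ≥ 2 (or has a self-loop).
The vertices on cycles are {E, I, J, K, L, M, N} — 7 in total.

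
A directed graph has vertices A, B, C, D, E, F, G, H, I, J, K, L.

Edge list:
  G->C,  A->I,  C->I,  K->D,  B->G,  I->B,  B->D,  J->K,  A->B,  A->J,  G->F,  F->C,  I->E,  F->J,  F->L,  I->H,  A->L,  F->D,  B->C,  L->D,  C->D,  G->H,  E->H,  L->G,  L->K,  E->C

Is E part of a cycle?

E is on a cycle iff E can reach itself via ≥1 edge.
E → C → I → E — yes.

Yes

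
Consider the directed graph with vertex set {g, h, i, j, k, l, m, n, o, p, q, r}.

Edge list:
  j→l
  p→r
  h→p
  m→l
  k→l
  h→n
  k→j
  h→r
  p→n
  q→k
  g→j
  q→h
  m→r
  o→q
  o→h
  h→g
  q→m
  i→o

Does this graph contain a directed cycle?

No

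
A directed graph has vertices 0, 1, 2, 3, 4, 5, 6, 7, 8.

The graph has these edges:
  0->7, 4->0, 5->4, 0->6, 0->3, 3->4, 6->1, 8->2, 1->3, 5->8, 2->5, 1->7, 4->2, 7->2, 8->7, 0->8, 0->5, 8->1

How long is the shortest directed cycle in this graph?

For each vertex v, BFS finds the shortest path from v back to v.
The shortest such closed walk is 0 → 3 → 4 → 0, length 3.

3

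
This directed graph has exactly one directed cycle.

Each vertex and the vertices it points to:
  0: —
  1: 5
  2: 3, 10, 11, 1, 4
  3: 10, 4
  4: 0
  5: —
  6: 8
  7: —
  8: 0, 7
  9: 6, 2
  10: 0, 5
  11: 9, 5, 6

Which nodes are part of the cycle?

DFS with gray/black marking from 11:
11 gray
  9 gray
    6 gray
      8 gray
        0 gray
        0 black
        7 gray
        7 black
      8 black
    6 black
    2 gray
      3 gray
        10 gray
          10→0: 0 black — skip
          5 gray
          5 black
        10 black
        4 gray
          4→0: 0 black — skip
        4 black
      3 black
      2→10: 10 black — skip
      2→11: 11 is gray → back edge
Back edge closes the cycle 11 → 9 → 2 → 11; its vertices are {2, 9, 11}.

2, 9, 11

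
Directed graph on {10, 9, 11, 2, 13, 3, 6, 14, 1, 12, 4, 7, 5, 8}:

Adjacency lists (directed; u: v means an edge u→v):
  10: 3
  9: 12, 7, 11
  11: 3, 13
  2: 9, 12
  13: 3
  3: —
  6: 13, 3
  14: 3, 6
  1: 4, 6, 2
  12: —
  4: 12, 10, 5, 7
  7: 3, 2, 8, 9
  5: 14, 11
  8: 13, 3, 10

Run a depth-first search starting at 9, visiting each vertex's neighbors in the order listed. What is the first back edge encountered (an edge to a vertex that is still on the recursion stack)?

DFS from 9 (visiting each vertex's neighbors in the order listed); mark gray on enter, black on exit:
9 gray
  12 gray
  12 black
  7 gray
    3 gray
    3 black
    2 gray
      2→9: 9 is gray → back edge
First back edge: 2 → 9.

2→9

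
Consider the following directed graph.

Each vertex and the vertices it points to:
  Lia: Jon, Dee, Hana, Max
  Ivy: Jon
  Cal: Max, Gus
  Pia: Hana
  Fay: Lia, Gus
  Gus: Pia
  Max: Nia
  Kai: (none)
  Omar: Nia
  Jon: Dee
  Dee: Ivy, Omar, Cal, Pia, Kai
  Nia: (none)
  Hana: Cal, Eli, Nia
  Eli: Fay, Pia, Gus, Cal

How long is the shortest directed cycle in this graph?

3

For each vertex v, BFS finds the shortest path from v back to v.
The shortest such closed walk is Dee → Ivy → Jon → Dee, length 3.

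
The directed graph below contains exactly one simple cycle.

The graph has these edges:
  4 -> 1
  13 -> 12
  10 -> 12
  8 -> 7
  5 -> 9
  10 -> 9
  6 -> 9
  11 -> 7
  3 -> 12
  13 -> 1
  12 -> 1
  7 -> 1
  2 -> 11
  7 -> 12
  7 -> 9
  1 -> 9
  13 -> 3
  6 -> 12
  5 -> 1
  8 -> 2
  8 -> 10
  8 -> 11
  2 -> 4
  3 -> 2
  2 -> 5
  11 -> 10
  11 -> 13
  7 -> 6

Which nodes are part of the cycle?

2, 3, 11, 13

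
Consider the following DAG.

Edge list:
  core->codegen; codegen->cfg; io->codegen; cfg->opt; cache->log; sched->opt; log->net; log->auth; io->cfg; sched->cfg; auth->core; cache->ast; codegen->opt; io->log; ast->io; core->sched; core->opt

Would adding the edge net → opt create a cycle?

No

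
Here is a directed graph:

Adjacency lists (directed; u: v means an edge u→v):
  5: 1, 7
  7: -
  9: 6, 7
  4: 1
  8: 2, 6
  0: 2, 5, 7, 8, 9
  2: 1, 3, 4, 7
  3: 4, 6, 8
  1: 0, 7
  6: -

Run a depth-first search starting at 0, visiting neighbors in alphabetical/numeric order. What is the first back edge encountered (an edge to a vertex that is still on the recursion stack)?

DFS from 0 (visiting neighbors in alphabetical/numeric order); mark gray on enter, black on exit:
0 gray
  2 gray
    1 gray
      1→0: 0 is gray → back edge
First back edge: 1 → 0.

1->0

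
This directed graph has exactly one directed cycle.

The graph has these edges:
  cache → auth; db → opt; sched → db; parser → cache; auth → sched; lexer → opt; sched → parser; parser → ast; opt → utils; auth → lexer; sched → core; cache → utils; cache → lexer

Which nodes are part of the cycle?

auth, cache, sched, parser

DFS with gray/black marking from sched:
sched gray
  core gray
  core black
  parser gray
    cache gray
      utils gray
      utils black
      auth gray
        auth→sched: sched is gray → back edge
Back edge closes the cycle sched → parser → cache → auth → sched; its vertices are {auth, cache, sched, parser}.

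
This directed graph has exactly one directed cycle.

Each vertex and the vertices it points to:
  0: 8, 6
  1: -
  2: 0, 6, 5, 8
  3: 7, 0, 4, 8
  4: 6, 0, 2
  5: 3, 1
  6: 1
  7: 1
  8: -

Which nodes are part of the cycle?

2, 3, 4, 5

DFS with gray/black marking from 3:
3 gray
  7 gray
    1 gray
    1 black
  7 black
  0 gray
    8 gray
    8 black
    6 gray
      6→1: 1 black — skip
    6 black
  0 black
  4 gray
    4→6: 6 black — skip
    4→0: 0 black — skip
    2 gray
      2→0: 0 black — skip
      2→6: 6 black — skip
      5 gray
        5→3: 3 is gray → back edge
Back edge closes the cycle 3 → 4 → 2 → 5 → 3; its vertices are {2, 3, 4, 5}.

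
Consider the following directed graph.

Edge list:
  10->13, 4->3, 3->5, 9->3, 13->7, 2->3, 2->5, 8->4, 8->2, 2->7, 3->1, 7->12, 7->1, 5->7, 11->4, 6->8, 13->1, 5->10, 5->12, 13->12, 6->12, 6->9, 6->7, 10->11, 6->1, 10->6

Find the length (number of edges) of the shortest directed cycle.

For each vertex v, BFS finds the shortest path from v back to v.
The shortest such closed walk is 6 → 9 → 3 → 5 → 10 → 6, length 5.

5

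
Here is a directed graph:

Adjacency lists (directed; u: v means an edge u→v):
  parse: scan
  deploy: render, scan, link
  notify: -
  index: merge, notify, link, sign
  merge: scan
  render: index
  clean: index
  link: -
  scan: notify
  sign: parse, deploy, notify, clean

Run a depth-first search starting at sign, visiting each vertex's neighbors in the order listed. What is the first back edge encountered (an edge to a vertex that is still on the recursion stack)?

index→sign

DFS from sign (visiting each vertex's neighbors in the order listed); mark gray on enter, black on exit:
sign gray
  parse gray
    scan gray
      notify gray
      notify black
    scan black
  parse black
  deploy gray
    render gray
      index gray
        merge gray
          merge→scan: scan black — skip
        merge black
        index→notify: notify black — skip
        link gray
        link black
        index→sign: sign is gray → back edge
First back edge: index → sign.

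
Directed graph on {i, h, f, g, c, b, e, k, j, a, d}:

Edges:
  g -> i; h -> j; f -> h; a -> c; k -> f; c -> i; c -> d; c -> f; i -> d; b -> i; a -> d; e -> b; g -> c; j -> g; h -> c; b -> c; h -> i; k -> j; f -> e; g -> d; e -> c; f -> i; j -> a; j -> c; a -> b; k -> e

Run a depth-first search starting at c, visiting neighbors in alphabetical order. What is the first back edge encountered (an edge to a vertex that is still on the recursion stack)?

b->c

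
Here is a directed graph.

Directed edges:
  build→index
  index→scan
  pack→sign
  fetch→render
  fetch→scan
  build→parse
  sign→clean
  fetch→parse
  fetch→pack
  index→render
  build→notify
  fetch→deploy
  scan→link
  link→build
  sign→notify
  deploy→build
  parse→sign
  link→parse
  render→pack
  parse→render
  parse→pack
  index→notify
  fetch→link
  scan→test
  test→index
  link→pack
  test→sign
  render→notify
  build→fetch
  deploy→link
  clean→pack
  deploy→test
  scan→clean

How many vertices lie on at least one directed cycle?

A vertex is on a directed cycle iff it belongs to a strongly connected component of size ≥ 2 (or has a self-loop).
The vertices on cycles are {link, pack, scan, sign, test, build, clean, fetch, index, deploy} — 10 in total.

10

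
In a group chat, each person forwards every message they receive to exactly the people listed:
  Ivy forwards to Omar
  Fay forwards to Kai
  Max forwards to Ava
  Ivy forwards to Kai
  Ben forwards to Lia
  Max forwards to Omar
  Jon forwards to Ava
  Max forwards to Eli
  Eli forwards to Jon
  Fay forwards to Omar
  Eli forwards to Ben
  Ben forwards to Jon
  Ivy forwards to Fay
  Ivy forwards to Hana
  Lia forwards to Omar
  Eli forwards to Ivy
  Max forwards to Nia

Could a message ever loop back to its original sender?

DFS with white/gray/black marking, starting from Jon:
Jon gray
  Ava gray
  Ava black
Jon black
Lia gray
  Omar gray
  Omar black
Lia black
Fay gray
  Fay→Omar: Omar black — skip
  Kai gray
  Kai black
Fay black
Eli gray
  Eli→Jon: Jon black — skip
  Ivy gray
    Ivy→Fay: Fay black — skip
    Hana gray
    Hana black
    Ivy→Omar: Omar black — skip
    Ivy→Kai: Kai black — skip
  Ivy black
  Ben gray
    Ben→Lia: Lia black — skip
    Ben→Jon: Jon black — skip
  Ben black
Eli black
Nia gray
Nia black
Max gray
  Max→Omar: Omar black — skip
  Max→Eli: Eli black — skip
  Max→Ava: Ava black — skip
  Max→Nia: Nia black — skip
Max black
Every edge goes to a white or black vertex — no back edge, so the graph is acyclic.

No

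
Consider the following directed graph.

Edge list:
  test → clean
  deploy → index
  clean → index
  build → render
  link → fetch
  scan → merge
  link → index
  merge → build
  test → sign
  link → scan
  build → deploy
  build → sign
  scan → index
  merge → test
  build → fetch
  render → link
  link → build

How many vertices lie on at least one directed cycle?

A vertex is on a directed cycle iff it belongs to a strongly connected component of size ≥ 2 (or has a self-loop).
The vertices on cycles are {link, scan, build, merge, render} — 5 in total.

5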